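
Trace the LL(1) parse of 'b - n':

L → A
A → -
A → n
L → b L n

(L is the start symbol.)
Stack is shown with the top on the left.

Stack    Input    Action
------------------------
L $      b - n $  output L → b L n
b L n $  b - n $  match 'b'
L n $    - n $    output L → A
A n $    - n $    output A → -
- n $    - n $    match '-'
n $      n $      match 'n'
$        $        accept

The string is accepted.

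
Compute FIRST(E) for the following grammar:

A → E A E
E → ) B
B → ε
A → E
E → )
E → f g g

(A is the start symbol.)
To compute FIRST(E), examine every production with E on the left-hand side, reading each right-hand side left to right until a non-nullable symbol is reached.

From E → ) B:
  - ')' is a terminal: add ')' and stop
From E → ):
  - ')' is a terminal: add ')' and stop
From E → f g g:
  - f is a terminal: add 'f' and stop

Collecting: FIRST(E) = { ')', 'f' }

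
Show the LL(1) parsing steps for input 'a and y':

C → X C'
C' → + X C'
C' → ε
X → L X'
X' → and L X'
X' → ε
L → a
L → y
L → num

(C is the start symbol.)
LL(1) parsing maintains a stack (initially the start symbol over $) and the input. At each step: if the stack top is a terminal, match it against the current input token; if it is a non-terminal N, replace it with the RHS of M[N, lookahead] (the unique production whose predict set contains the lookahead).

Stack is shown with the top on the left.

Stack          Input      Action
--------------------------------
C $            a and y $  output C → X C'
X C' $         a and y $  output X → L X'
L X' C' $      a and y $  output L → a
a X' C' $      a and y $  match 'a'
X' C' $        and y $    output X' → and L X'
and L X' C' $  and y $    match 'and'
L X' C' $      y $        output L → y
y X' C' $      y $        match 'y'
X' C' $        $          output X' → ε
C' $           $          output C' → ε
$              $          accept

The string is accepted.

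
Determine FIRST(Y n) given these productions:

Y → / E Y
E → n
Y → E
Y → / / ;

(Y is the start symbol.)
{ '/', 'n' }

FIRST sets of the non-terminals involved (from the grammar, by fixed-point iteration):
  FIRST(Y) = { '/', 'n' }

To compute FIRST(Y n), process the symbols left to right:
Symbol Y is a non-terminal. Add FIRST(Y) \ {ε} = { '/', 'n' }
Y is not nullable (ε ∉ FIRST(Y)), so stop here.
FIRST(Y n) = { '/', 'n' }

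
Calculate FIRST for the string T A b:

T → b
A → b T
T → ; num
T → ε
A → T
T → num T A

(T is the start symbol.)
FIRST sets of the non-terminals involved (from the grammar, by fixed-point iteration):
  FIRST(T) = { ';', 'b', 'num', ε }
  FIRST(A) = { ';', 'b', 'num', ε }

To compute FIRST(T A b), process the symbols left to right:
Symbol T is a non-terminal. Add FIRST(T) \ {ε} = { ';', 'b', 'num' }
T is nullable (ε ∈ FIRST(T)), continue to the next symbol.
Symbol A is a non-terminal. Add FIRST(A) \ {ε} = { ';', 'b', 'num' }
A is nullable (ε ∈ FIRST(A)), continue to the next symbol.
Symbol b is a terminal. Add 'b' and stop.
FIRST(T A b) = { ';', 'b', 'num' }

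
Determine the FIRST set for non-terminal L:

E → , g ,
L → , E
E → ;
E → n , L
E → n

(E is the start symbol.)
To compute FIRST(L), examine every production with L on the left-hand side, reading each right-hand side left to right until a non-nullable symbol is reached.

From L → , E:
  - ',' is a terminal: add ',' and stop

Collecting: FIRST(L) = { ',' }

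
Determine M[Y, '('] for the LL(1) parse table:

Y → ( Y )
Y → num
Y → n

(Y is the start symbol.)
Y → ( Y )

To find M[Y, '('], we find productions for Y where '(' is in the predict set (PREDICT(N → α) = (FIRST(α) \ {ε}) ∪ (FOLLOW(N) if α ⇒* ε)).

Y → ( Y ): PREDICT = { '(' }
  '(' is in predict set, so this production goes in M[Y, '(']
Y → num: PREDICT = { 'num' }
Y → n: PREDICT = { 'n' }

M[Y, '('] = Y → ( Y )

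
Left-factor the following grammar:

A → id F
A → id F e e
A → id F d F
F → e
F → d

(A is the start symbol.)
Left-factoring transforms A → αβ₁ | αβ₂ into A → αA' and A' → β₁ | β₂
(α is the longest common prefix among the alternatives). Repeat until
no nonterminal has two alternatives with a common prefix.

Round 1: A has alternatives sharing prefix 'id F'. Introduce A': A → id F A'
  Add: A' → ε
  Add: A' → e e
  Add: A' → d F

No remaining common prefixes — done.

Resulting grammar:
A → id F A'
A' → ε
A' → e e
A' → d F
F → e
F → d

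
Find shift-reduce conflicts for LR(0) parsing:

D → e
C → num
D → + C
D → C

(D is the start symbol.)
A shift-reduce conflict occurs when an LR(0) state has both:
  - a complete (reduce) item [A → α .] (dot at the end), and
  - a shift item [B → β . c γ] (dot before a terminal).

Augment with D' → D and build the canonical LR(0) collection (I0 = CLOSURE({[D' → . D]}), then GOTO on every symbol after a dot until no new states appear). It has 7 states:
  I0: { [C → . num], [D → . + C], [D → . C], [D → . e], [D' → . D] }  — shift
  I1: { [C → . num], [D → + . C] }  — shift
  I2: { [D → C .] }  — reduce
  I3: { [D' → D .] }  — accept
  I4: { [D → e .] }  — reduce
  I5: { [C → num .] }  — reduce
  I6: { [D → + C .] }  — reduce

No state contains both a complete item and a shift item.

Answer: No shift-reduce conflicts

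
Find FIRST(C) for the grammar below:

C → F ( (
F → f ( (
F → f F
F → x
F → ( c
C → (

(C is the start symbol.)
{ '(', 'f', 'x' }

To compute FIRST(C), examine every production with C on the left-hand side, reading each right-hand side left to right until a non-nullable symbol is reached.

FIRST sets of the other non-terminals involved (by the same procedure, iterated to a fixed point):
  FIRST(F) = { '(', 'f', 'x' }

From C → F ( (:
  - F is a non-terminal: add FIRST(F) \ {ε} = { '(', 'f', 'x' }
    F is not nullable, so stop
From C → (:
  - '(' is a terminal: add '(' and stop

Collecting: FIRST(C) = { '(', 'f', 'x' }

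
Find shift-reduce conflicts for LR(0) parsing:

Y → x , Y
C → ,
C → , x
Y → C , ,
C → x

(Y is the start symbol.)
Augment with Y' → Y and build the canonical LR(0) collection (I0 = CLOSURE({[Y' → . Y]}), then GOTO on every symbol after a dot until no new states appear). It has 10 states:
  I0: { [C → . , x], [C → . ,], [C → . x], [Y → . C , ,], [Y → . x , Y], [Y' → . Y] }  — shift
  I1: { [C → , . x], [C → , .] }  — shift, reduce
  I2: { [Y → C . , ,] }  — shift
  I3: { [Y' → Y .] }  — accept
  I4: { [C → x .], [Y → x . , Y] }  — shift, reduce
  I5: { [C → . , x], [C → . ,], [C → . x], [Y → . C , ,], [Y → . x , Y], [Y → x , . Y] }  — shift
  I6: { [Y → x , Y .] }  — reduce
  I7: { [Y → C , . ,] }  — shift
  I8: { [Y → C , , .] }  — reduce
  I9: { [C → , x .] }  — reduce

I1 contains reduce item [C → , .] and shift item [C → , . x] — shift-reduce conflict.
I4 contains reduce item [C → x .] and shift item [Y → x . , Y] — shift-reduce conflict.

Answer: Yes — I1: [C → , .] vs [C → , . x]; I4: [C → x .] vs [Y → x . , Y]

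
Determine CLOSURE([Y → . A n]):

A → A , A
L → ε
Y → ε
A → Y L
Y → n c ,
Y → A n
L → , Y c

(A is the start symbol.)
{ [A → . A , A], [A → . Y L], [Y → . A n], [Y → . n c ,], [Y → .] }

To compute CLOSURE, for each item [A → α.Bβ] where B is a non-terminal, add [B → .γ] for all productions B → γ; repeat for the newly added items until nothing changes.

Start with: [Y → . A n]
  [Y → . A n] has the dot before A: add [A → . A , A], [A → . Y L]
  [A → . Y L] has the dot before Y: add [Y → .], [Y → . n c ,]
No further items can be added.

CLOSURE = { [A → . A , A], [A → . Y L], [Y → . A n], [Y → . n c ,], [Y → .] }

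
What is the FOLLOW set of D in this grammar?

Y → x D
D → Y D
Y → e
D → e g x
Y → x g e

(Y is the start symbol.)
In Y → x D: D is at the end, add FOLLOW(Y)
In D → Y D: D is at the end; this adds FOLLOW(D) to itself — nothing new

The FOLLOW sets referred to above (computed the same way, to a fixed point):
  FOLLOW(Y) = { $, 'e', 'x' }

Taking the union: FOLLOW(D) = { $, 'e', 'x' }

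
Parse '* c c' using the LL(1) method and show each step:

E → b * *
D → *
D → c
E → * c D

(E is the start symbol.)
LL(1) parsing maintains a stack (initially the start symbol over $) and the input. At each step: if the stack top is a terminal, match it against the current input token; if it is a non-terminal N, replace it with the RHS of M[N, lookahead] (the unique production whose predict set contains the lookahead).

Stack is shown with the top on the left.

Stack    Input    Action
------------------------
E $      * c c $  output E → * c D
* c D $  * c c $  match '*'
c D $    c c $    match 'c'
D $      c $      output D → c
c $      c $      match 'c'
$        $        accept

The string is accepted.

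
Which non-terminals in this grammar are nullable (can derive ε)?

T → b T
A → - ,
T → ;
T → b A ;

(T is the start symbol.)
A non-terminal is nullable if it can derive ε (the empty string): either it has an ε-production, or it has a production whose right-hand side consists entirely of nullable non-terminals.

There are no ε-productions, so no non-terminal can derive ε.
No non-terminals are nullable.

Answer: None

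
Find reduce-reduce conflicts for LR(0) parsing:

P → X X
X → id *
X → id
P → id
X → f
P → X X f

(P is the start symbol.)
Yes — I4: [P → id .] vs [X → id .]

A reduce-reduce conflict occurs when an LR(0) state has two complete items [A → α .] and [B → β .] — both call for a reduction, and with no lookahead the parser cannot choose between them.

Augment with P' → P and build the canonical LR(0) collection (I0 = CLOSURE({[P' → . P]}), then GOTO on every symbol after a dot until no new states appear). It has 9 states:
  I0: { [P → . X X f], [P → . X X], [P → . id], [P' → . P], [X → . f], [X → . id *], [X → . id] }  — shift
  I1: { [P' → P .] }  — accept
  I2: { [P → X . X f], [P → X . X], [X → . f], [X → . id *], [X → . id] }  — shift
  I3: { [X → f .] }  — reduce
  I4: { [P → id .], [X → id . *], [X → id .] }  — shift, 2 reduces
  I5: { [X → id * .] }  — reduce
  I6: { [P → X X . f], [P → X X .] }  — shift, reduce
  I7: { [X → id . *], [X → id .] }  — shift, reduce
  I8: { [P → X X f .] }  — reduce

I4 contains complete items [P → id .], [X → id .] — reduce-reduce conflict.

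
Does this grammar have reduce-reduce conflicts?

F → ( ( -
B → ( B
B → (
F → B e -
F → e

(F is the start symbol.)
A reduce-reduce conflict occurs when an LR(0) state has two complete items [A → α .] and [B → β .] — both call for a reduction, and with no lookahead the parser cannot choose between them.

Augment with F' → F and build the canonical LR(0) collection (I0 = CLOSURE({[F' → . F]}), then GOTO on every symbol after a dot until no new states appear). It has 11 states:
  I0: { [B → . ( B], [B → . (], [F → . ( ( -], [F → . B e -], [F → . e], [F' → . F] }  — shift
  I1: { [B → ( . B], [B → ( .], [B → . ( B], [B → . (], [F → ( . ( -] }  — shift, reduce
  I2: { [F → B . e -] }  — shift
  I3: { [F' → F .] }  — accept
  I4: { [F → e .] }  — reduce
  I5: { [F → B e . -] }  — shift
  I6: { [F → B e - .] }  — reduce
  I7: { [B → ( . B], [B → ( .], [B → . ( B], [B → . (], [F → ( ( . -] }  — shift, reduce
  I8: { [B → ( B .] }  — reduce
  I9: { [B → ( . B], [B → ( .], [B → . ( B], [B → . (] }  — shift, reduce
  I10: { [F → ( ( - .] }  — reduce

No state contains more than one complete item.

Answer: No reduce-reduce conflicts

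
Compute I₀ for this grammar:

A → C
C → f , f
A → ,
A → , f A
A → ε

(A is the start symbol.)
First, augment the grammar with A' → A
I₀ = CLOSURE({ [A' → . A] }):
  [A' → . A] has the dot before A: add [A → . C], [A → . ,], [A → . , f A], [A → .]
  [A → . C] has the dot before C: add [C → . f , f]
No further items can be added.

I₀ = { [A → . , f A], [A → . ,], [A → . C], [A → .], [A' → . A], [C → . f , f] }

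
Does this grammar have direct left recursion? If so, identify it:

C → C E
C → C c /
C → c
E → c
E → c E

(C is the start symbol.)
C → C E: LEFT RECURSIVE (starts with C)
C → C c /: LEFT RECURSIVE (starts with C)
C → c: starts with c
E → c: starts with c
E → c E: starts with c

The grammar has direct left recursion on: C.

Answer: Yes, C is left-recursive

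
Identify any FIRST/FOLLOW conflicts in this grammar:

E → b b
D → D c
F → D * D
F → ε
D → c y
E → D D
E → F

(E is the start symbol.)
No FIRST/FOLLOW conflicts.

Nullable non-terminals: E, F.
FIRST sets used below: FIRST(D) = { 'c' }, FIRST(F) = { 'c', ε }

E: nullable alternative(s) E → F; FOLLOW(E) = { $ }
  E → b b: FIRST \ {ε} = { 'b' } — disjoint from FOLLOW(E)
  E → D D: FIRST \ {ε} = { 'c' } — disjoint from FOLLOW(E)
  E → F: FIRST \ {ε} = { 'c' } — this is the only nullable alternative, skip

F: nullable alternative(s) F → ε; FOLLOW(F) = { $ }
  F → D * D: FIRST \ {ε} = { 'c' } — disjoint from FOLLOW(F)
  F → ε: FIRST \ {ε} = { } — this is the only nullable alternative, skip

D has no nullable alternative, so no FIRST/FOLLOW check is needed there.

No FIRST/FOLLOW conflicts found.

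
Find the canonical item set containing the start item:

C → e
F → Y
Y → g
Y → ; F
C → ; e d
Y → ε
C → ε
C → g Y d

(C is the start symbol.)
{ [C → . ; e d], [C → . e], [C → . g Y d], [C → .], [C' → . C] }

First, augment the grammar with C' → C
I₀ = CLOSURE({ [C' → . C] }):
  [C' → . C] has the dot before C: add [C → . e], [C → . ; e d], [C → .], [C → . g Y d]
No further items can be added.

I₀ = { [C → . ; e d], [C → . e], [C → . g Y d], [C → .], [C' → . C] }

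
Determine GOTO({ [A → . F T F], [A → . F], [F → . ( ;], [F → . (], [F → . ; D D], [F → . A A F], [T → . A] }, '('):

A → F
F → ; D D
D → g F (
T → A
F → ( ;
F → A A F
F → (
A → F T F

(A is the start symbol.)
{ [F → ( . ;], [F → ( .] }

GOTO(I, '(') = CLOSURE({ [A → αX.β] : [A → α.Xβ] ∈ I, X = '(' })

Items with dot before '(', with the dot advanced:
  [F → . (] → [F → ( .]
  [F → . ( ;] → [F → ( . ;]
Closure adds nothing (no advanced item has the dot before a non-terminal).

GOTO = { [F → ( . ;], [F → ( .] }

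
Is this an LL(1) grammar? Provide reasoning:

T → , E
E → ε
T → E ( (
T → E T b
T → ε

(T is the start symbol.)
Relevant sets:
  FIRST(E) = { ε }
  FIRST(T) = { '(', ',', 'b', ε }
  FOLLOW(T) = { $, 'b' }

For T:
  PREDICT(T → ',' E) = { ',' }
  PREDICT(T → E '(' '(') = { '(' }
  PREDICT(T → E T b) = { '(', ',', 'b' }
  PREDICT(T → ε) = { $, 'b' }
E has a single production, so nothing to check there.

Conflict found: Predict set conflict for T: { ',' }
The grammar is NOT LL(1).

Answer: No. Predict set conflict for T: { ',' }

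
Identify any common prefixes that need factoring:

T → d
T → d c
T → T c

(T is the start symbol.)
Left-factoring is needed when two productions for the same non-terminal
share a common prefix on the right-hand side.

Productions for T:
  T → d
  T → d c
  T → T c

Found common prefix 'd' in productions for T

Answer: Yes, T has productions with common prefix 'd'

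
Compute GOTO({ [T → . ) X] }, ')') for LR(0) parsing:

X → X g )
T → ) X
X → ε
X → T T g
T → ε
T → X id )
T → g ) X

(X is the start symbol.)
GOTO(I, ')') = CLOSURE({ [A → αX.β] : [A → α.Xβ] ∈ I, X = ')' })

Items with dot before ')', with the dot advanced:
  [T → . ) X] → [T → ) . X]
Closure of the advanced items:
  [T → ) . X] has the dot before X: add [X → . X g )], [X → .], [X → . T T g]
  [X → . T T g] has the dot before T: add [T → . ) X], [T → .], [T → . X id )], [T → . g ) X]

GOTO = { [T → ) . X], [T → . ) X], [T → . X id )], [T → . g ) X], [T → .], [X → . T T g], [X → . X g )], [X → .] }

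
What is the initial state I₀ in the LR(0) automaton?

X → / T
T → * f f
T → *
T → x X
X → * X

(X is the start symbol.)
{ [X → . * X], [X → . / T], [X' → . X] }

First, augment the grammar with X' → X
I₀ = CLOSURE({ [X' → . X] }):
  [X' → . X] has the dot before X: add [X → . / T], [X → . * X]
No further items can be added.

I₀ = { [X → . * X], [X → . / T], [X' → . X] }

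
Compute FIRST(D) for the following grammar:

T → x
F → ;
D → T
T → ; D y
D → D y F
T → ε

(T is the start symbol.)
{ ';', 'x', 'y', ε }

To compute FIRST(D), examine every production with D on the left-hand side, reading each right-hand side left to right until a non-nullable symbol is reached.

FIRST sets of the other non-terminals involved (by the same procedure, iterated to a fixed point):
  FIRST(T) = { ';', 'x', ε }

From D → T:
  - T is a non-terminal: add FIRST(T) \ {ε} = { ';', 'x' }
    T is nullable and nothing follows, so the whole right-hand side can vanish: ε ∈ FIRST(D)
From D → D y F:
  - D is the symbol being defined: contributes nothing new
    D is nullable, so continue to the next symbol
  - y is a terminal: add 'y' and stop

Collecting: FIRST(D) = { ';', 'x', 'y', ε }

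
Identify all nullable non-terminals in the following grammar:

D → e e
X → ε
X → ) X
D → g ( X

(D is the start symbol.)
A non-terminal is nullable if it can derive ε (the empty string): either it has an ε-production, or it has a production whose right-hand side consists entirely of nullable non-terminals.

ε-productions: X → ε
So X is immediately nullable.
No further non-terminal can be added: every production for the remaining non-terminals contains a terminal or a non-nullable non-terminal.
Nullable = { 'X' }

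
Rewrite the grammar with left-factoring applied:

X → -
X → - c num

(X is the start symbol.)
X → - X'
X' → ε
X' → c num

Left-factoring transforms A → αβ₁ | αβ₂ into A → αA' and A' → β₁ | β₂
(α is the longest common prefix among the alternatives). Repeat until
no nonterminal has two alternatives with a common prefix.

Round 1: X has alternatives sharing prefix '-'. Introduce X': X → - X'
  Add: X' → ε
  Add: X' → c num

No remaining common prefixes — done.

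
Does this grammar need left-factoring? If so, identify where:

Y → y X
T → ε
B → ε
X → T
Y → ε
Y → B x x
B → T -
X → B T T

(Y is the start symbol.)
No, left-factoring is not needed

Left-factoring is needed when two productions for the same non-terminal
share a common prefix on the right-hand side.

Productions for Y:
  Y → y X
  Y → ε
  Y → B x x
Productions for B:
  B → ε
  B → T -
Productions for X:
  X → T
  X → B T T

No common prefixes found.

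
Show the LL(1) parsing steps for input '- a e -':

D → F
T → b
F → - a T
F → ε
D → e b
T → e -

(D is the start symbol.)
LL(1) parsing maintains a stack (initially the start symbol over $) and the input. At each step: if the stack top is a terminal, match it against the current input token; if it is a non-terminal N, replace it with the RHS of M[N, lookahead] (the unique production whose predict set contains the lookahead).

Stack is shown with the top on the left.

Stack    Input      Action
--------------------------
D $      - a e - $  output D → F
F $      - a e - $  output F → - a T
- a T $  - a e - $  match '-'
a T $    a e - $    match 'a'
T $      e - $      output T → e -
e - $    e - $      match 'e'
- $      - $        match '-'
$        $          accept

The string is accepted.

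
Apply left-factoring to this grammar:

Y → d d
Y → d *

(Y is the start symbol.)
Left-factoring transforms A → αβ₁ | αβ₂ into A → αA' and A' → β₁ | β₂
(α is the longest common prefix among the alternatives). Repeat until
no nonterminal has two alternatives with a common prefix.

Round 1: Y has alternatives sharing prefix 'd'. Introduce Y': Y → d Y'
  Add: Y' → d
  Add: Y' → *

No remaining common prefixes — done.

Resulting grammar:
Y → d Y'
Y' → d
Y' → *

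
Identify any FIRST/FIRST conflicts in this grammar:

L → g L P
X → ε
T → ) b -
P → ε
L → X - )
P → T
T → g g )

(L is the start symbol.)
No FIRST/FIRST conflicts.

FIRST sets of the non-terminals at (or reachable through a nullable prefix from) the front of some alternative:
  FIRST(X) = { ε }
  FIRST(T) = { ')', 'g' }

Productions for L:
  L → g L P: FIRST = { 'g' }
  L → X - ): FIRST = { '-' }
Productions for T:
  T → ) b -: FIRST = { ')' }
  T → g g ): FIRST = { 'g' }
Productions for P:
  P → ε: FIRST = { ε }
  P → T: FIRST = { ')', 'g' }
X has only one production, so no FIRST/FIRST conflict is possible there.

All alternatives of each non-terminal have pairwise disjoint FIRST sets.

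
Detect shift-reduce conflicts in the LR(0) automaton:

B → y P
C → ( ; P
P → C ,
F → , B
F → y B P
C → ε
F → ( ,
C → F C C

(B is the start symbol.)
Augment with B' → B and build the canonical LR(0) collection (I0 = CLOSURE({[B' → . B]}), then GOTO on every symbol after a dot until no new states appear). It has 18 states:
  I0: { [B → . y P], [B' → . B] }  — shift
  I1: { [B' → B .] }  — accept
  I2: { [B → y . P], [C → . ( ; P], [C → . F C C], [C → .], [F → . ( ,], [F → . , B], [F → . y B P], [P → . C ,] }  — shift, reduce
  I3: { [C → ( . ; P], [F → ( . ,] }  — shift
  I4: { [B → . y P], [F → , . B] }  — shift
  I5: { [P → C . ,] }  — shift
  I6: { [C → . ( ; P], [C → . F C C], [C → .], [C → F . C C], [F → . ( ,], [F → . , B], [F → . y B P] }  — shift, reduce
  I7: { [B → y P .] }  — reduce
  I8: { [B → . y P], [F → y . B P] }  — shift
  I9: { [C → . ( ; P], [C → . F C C], [C → .], [F → . ( ,], [F → . , B], [F → . y B P], [F → y B . P], [P → . C ,] }  — shift, reduce
  I10: { [F → y B P .] }  — reduce
  I11: { [C → . ( ; P], [C → . F C C], [C → .], [C → F C . C], [F → . ( ,], [F → . , B], [F → . y B P] }  — shift, reduce
  I12: { [C → F C C .] }  — reduce
  I13: { [P → C , .] }  — reduce
  I14: { [F → , B .] }  — reduce
  I15: { [F → ( , .] }  — reduce
  I16: { [C → ( ; . P], [C → . ( ; P], [C → . F C C], [C → .], [F → . ( ,], [F → . , B], [F → . y B P], [P → . C ,] }  — shift, reduce
  I17: { [C → ( ; P .] }  — reduce

I2 contains reduce item [C → .] and shift items [C → . ( ; P], [F → . ( ,], [F → . , B], [F → . y B P] — shift-reduce conflict.
I6 contains reduce item [C → .] and shift items [C → . ( ; P], [F → . ( ,], [F → . , B], [F → . y B P] — shift-reduce conflict.
I9 contains reduce item [C → .] and shift items [C → . ( ; P], [F → . ( ,], [F → . , B], [F → . y B P] — shift-reduce conflict.
I11 contains reduce item [C → .] and shift items [C → . ( ; P], [F → . ( ,], [F → . , B], [F → . y B P] — shift-reduce conflict.
I16 contains reduce item [C → .] and shift items [C → . ( ; P], [F → . ( ,], [F → . , B], [F → . y B P] — shift-reduce conflict.

Answer: Yes — I2: [C → .] vs [C → . ( ; P]; I6: [C → .] vs [C → . ( ; P]; I9: [C → .] vs [C → . ( ; P]; I11: [C → .] vs [C → . ( ; P]; I16: [C → .] vs [C → . ( ; P]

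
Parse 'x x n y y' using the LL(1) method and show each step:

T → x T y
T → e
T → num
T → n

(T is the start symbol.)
Stack is shown with the top on the left.

Stack      Input        Action
------------------------------
T $        x x n y y $  output T → x T y
x T y $    x x n y y $  match 'x'
T y $      x n y y $    output T → x T y
x T y y $  x n y y $    match 'x'
T y y $    n y y $      output T → n
n y y $    n y y $      match 'n'
y y $      y y $        match 'y'
y $        y $          match 'y'
$          $            accept

The string is accepted.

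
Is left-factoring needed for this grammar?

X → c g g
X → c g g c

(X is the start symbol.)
Left-factoring is needed when two productions for the same non-terminal
share a common prefix on the right-hand side.

Productions for X:
  X → c g g
  X → c g g c

Found common prefix 'c g g' in productions for X

Answer: Yes, X has productions with common prefix 'c g g'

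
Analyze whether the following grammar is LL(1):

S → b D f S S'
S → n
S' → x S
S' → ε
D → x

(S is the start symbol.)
No. Predict set conflict for S': { 'x' }

Relevant sets:
  FOLLOW(S') = { $, 'x' }

For S:
  PREDICT(S → b D f S S') = { 'b' }
  PREDICT(S → n) = { 'n' }
For S':
  PREDICT(S' → x S) = { 'x' }
  PREDICT(S' → ε) = { $, 'x' }
D has a single production, so nothing to check there.

Conflict found: Predict set conflict for S': { 'x' }
The grammar is NOT LL(1).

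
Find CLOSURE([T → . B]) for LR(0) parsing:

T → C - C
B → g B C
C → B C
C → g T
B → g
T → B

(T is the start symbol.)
To compute CLOSURE, for each item [A → α.Bβ] where B is a non-terminal, add [B → .γ] for all productions B → γ; repeat for the newly added items until nothing changes.

Start with: [T → . B]
  [T → . B] has the dot before B: add [B → . g B C], [B → . g]
No further items can be added.

CLOSURE = { [B → . g B C], [B → . g], [T → . B] }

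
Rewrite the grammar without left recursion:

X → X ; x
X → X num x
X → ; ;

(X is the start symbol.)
X → ; ; X'
X' → ; x X'
X' → num x X'
X' → ε

X is directly left-recursive. The standard transformation for
  A → A α₁ | ... | A α_m | β₁ | ... | β_n
is
  A  → β₁ A' | ... | β_n A'
  A' → α₁ A' | ... | α_m A' | ε

X → ; ; becomes X → ; ; X'
X → X ; x becomes X' → ; x X'
X → X num x becomes X' → num x X'
Add X' → ε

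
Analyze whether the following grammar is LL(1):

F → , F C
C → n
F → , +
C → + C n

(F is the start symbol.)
No. Predict set conflict for F: { ',' }

For F:
  PREDICT(F → ',' F C) = { ',' }
  PREDICT(F → ',' '+') = { ',' }
For C:
  PREDICT(C → n) = { 'n' }
  PREDICT(C → '+' C n) = { '+' }

Conflict found: Predict set conflict for F: { ',' }
The grammar is NOT LL(1).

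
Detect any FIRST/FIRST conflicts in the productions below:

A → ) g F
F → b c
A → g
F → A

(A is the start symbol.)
No FIRST/FIRST conflicts.

FIRST sets of the non-terminals at (or reachable through a nullable prefix from) the front of some alternative:
  FIRST(A) = { ')', 'g' }

Productions for A:
  A → ) g F: FIRST = { ')' }
  A → g: FIRST = { 'g' }
Productions for F:
  F → b c: FIRST = { 'b' }
  F → A: FIRST = { ')', 'g' }

All alternatives of each non-terminal have pairwise disjoint FIRST sets.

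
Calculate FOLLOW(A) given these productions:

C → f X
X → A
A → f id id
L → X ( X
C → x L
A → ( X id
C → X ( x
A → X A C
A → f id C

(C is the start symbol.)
{ $, '(', 'f', 'id', 'x' }

To compute FOLLOW(A), find every occurrence of A on a right-hand side N → α A β: add FIRST(β) \ {ε}, and if β is empty or nullable also add FOLLOW(N). Iterate to a fixed point.

In X → A: A is at the end, add FOLLOW(X)
In A → X A C: A is followed by C, add FIRST(C) \ {ε} = { '(', 'f', 'x' }

The FOLLOW sets referred to above (computed the same way, to a fixed point):
  FOLLOW(X) = { $, '(', 'f', 'id', 'x' }

Taking the union: FOLLOW(A) = { $, '(', 'f', 'id', 'x' }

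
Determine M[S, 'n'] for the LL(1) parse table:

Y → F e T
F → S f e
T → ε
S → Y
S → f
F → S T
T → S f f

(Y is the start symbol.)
To find M[S, 'n'], we find productions for S where 'n' is in the predict set (PREDICT(N → α) = (FIRST(α) \ {ε}) ∪ (FOLLOW(N) if α ⇒* ε)).

Relevant sets:
  FIRST(Y) = { 'f' }

S → Y: PREDICT = { 'f' }
S → f: PREDICT = { 'f' }

M[S, 'n'] is empty (no production applies)

Answer: Empty (error entry)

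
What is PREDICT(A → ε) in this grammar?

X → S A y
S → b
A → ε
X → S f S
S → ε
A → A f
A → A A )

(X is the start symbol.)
PREDICT(A → ε) = (FIRST(RHS) \ {ε}) ∪ (FOLLOW(A) if ε ∈ FIRST(RHS), i.e. RHS ⇒* ε)
The right-hand side is ε (FIRST(ε) = { ε }), so the predict set is FOLLOW(A) = { ')', 'f', 'y' }
PREDICT(A → ε) = { ')', 'f', 'y' }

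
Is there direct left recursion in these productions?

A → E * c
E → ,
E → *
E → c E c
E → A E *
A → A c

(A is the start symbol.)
Yes, A is left-recursive

Direct left recursion occurs when N → N α for some non-terminal N (the right-hand side begins with the left-hand side itself).

A → E * c: starts with E
E → ,: starts with ','
E → *: starts with '*'
E → c E c: starts with c
E → A E *: starts with A
A → A c: LEFT RECURSIVE (starts with A)

The grammar has direct left recursion on: A.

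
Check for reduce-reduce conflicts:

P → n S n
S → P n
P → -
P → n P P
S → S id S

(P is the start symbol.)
A reduce-reduce conflict occurs when an LR(0) state has two complete items [A → α .] and [B → β .] — both call for a reduction, and with no lookahead the parser cannot choose between them.

Augment with P' → P and build the canonical LR(0) collection (I0 = CLOSURE({[P' → . P]}), then GOTO on every symbol after a dot until no new states appear). It has 13 states:
  I0: { [P → . -], [P → . n P P], [P → . n S n], [P' → . P] }  — shift
  I1: { [P → - .] }  — reduce
  I2: { [P' → P .] }  — accept
  I3: { [P → . -], [P → . n P P], [P → . n S n], [P → n . P P], [P → n . S n], [S → . P n], [S → . S id S] }  — shift
  I4: { [P → . -], [P → . n P P], [P → . n S n], [P → n P . P], [S → P . n] }  — shift
  I5: { [P → n S . n], [S → S . id S] }  — shift
  I6: { [P → . -], [P → . n P P], [P → . n S n], [S → . P n], [S → . S id S], [S → S id . S] }  — shift
  I7: { [P → n S n .] }  — reduce
  I8: { [S → P . n] }  — shift
  I9: { [S → S . id S], [S → S id S .] }  — shift, reduce
  I10: { [S → P n .] }  — reduce
  I11: { [P → n P P .] }  — reduce
  I12: { [P → . -], [P → . n P P], [P → . n S n], [P → n . P P], [P → n . S n], [S → . P n], [S → . S id S], [S → P n .] }  — shift, reduce

No state contains more than one complete item.

Answer: No reduce-reduce conflicts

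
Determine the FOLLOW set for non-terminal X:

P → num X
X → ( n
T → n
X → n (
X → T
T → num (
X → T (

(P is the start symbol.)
{ $ }

In P → num X: X is at the end, add FOLLOW(P)

The FOLLOW sets referred to above (computed the same way, to a fixed point):
  FOLLOW(P) = { $ }

Taking the union: FOLLOW(X) = { $ }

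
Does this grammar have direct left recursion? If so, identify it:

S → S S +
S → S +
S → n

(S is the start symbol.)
Direct left recursion occurs when N → N α for some non-terminal N (the right-hand side begins with the left-hand side itself).

S → S S +: LEFT RECURSIVE (starts with S)
S → S +: LEFT RECURSIVE (starts with S)
S → n: starts with n

The grammar has direct left recursion on: S.

Answer: Yes, S is left-recursive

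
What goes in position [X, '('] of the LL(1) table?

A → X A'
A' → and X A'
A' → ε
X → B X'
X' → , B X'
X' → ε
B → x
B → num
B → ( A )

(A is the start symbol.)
X → B X'

To find M[X, '('], we find productions for X where '(' is in the predict set (PREDICT(N → α) = (FIRST(α) \ {ε}) ∪ (FOLLOW(N) if α ⇒* ε)).

Relevant sets:
  FIRST(B) = { '(', 'num', 'x' }

X → B X': PREDICT = { '(', 'num', 'x' }
  '(' is in predict set, so this production goes in M[X, '(']

M[X, '('] = X → B X'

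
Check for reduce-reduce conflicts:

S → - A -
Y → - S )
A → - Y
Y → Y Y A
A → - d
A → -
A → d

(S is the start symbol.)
A reduce-reduce conflict occurs when an LR(0) state has two complete items [A → α .] and [B → β .] — both call for a reduction, and with no lookahead the parser cannot choose between them.

Augment with S' → S and build the canonical LR(0) collection (I0 = CLOSURE({[S' → . S]}), then GOTO on every symbol after a dot until no new states appear). It has 18 states:
  I0: { [S → . - A -], [S' → . S] }  — shift
  I1: { [A → . - Y], [A → . - d], [A → . -], [A → . d], [S → - . A -] }  — shift
  I2: { [S' → S .] }  — accept
  I3: { [A → - . Y], [A → - . d], [A → - .], [Y → . - S )], [Y → . Y Y A] }  — shift, reduce
  I4: { [S → - A . -] }  — shift
  I5: { [A → d .] }  — reduce
  I6: { [S → - A - .] }  — reduce
  I7: { [S → . - A -], [Y → - . S )] }  — shift
  I8: { [A → - Y .], [Y → . - S )], [Y → . Y Y A], [Y → Y . Y A] }  — shift, reduce
  I9: { [A → - d .] }  — reduce
  I10: { [A → . - Y], [A → . - d], [A → . -], [A → . d], [Y → . - S )], [Y → . Y Y A], [Y → Y . Y A], [Y → Y Y . A] }  — shift
  I11: { [A → - . Y], [A → - . d], [A → - .], [S → . - A -], [Y → - . S )], [Y → . - S )], [Y → . Y Y A] }  — shift, reduce
  I12: { [Y → Y Y A .] }  — reduce
  I13: { [A → . - Y], [A → . - d], [A → . -], [A → . d], [S → - . A -], [S → . - A -], [Y → - . S )] }  — shift
  I14: { [Y → - S . )] }  — shift
  I15: { [Y → - S ) .] }  — reduce
  I16: { [A → - . Y], [A → - . d], [A → - .], [A → . - Y], [A → . - d], [A → . -], [A → . d], [S → - . A -], [Y → . - S )], [Y → . Y Y A] }  — shift, reduce
  I17: { [A → - d .], [A → d .] }  — 2 reduces

I17 contains complete items [A → - d .], [A → d .] — reduce-reduce conflict.

Answer: Yes — I17: [A → - d .] vs [A → d .]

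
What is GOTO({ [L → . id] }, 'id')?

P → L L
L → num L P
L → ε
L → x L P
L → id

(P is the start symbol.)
{ [L → id .] }

GOTO(I, 'id') = CLOSURE({ [A → αX.β] : [A → α.Xβ] ∈ I, X = 'id' })

Items with dot before 'id', with the dot advanced:
  [L → . id] → [L → id .]
Closure adds nothing (no advanced item has the dot before a non-terminal).

GOTO = { [L → id .] }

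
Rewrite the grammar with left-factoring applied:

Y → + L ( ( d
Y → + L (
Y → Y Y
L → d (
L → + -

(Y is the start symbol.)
Left-factoring transforms A → αβ₁ | αβ₂ into A → αA' and A' → β₁ | β₂
(α is the longest common prefix among the alternatives). Repeat until
no nonterminal has two alternatives with a common prefix.

Round 1: Y has alternatives sharing prefix '+ L ('. Introduce Y': Y → + L ( Y'
  Add: Y' → ( d
  Add: Y' → ε

No remaining common prefixes — done.

Resulting grammar:
Y → + L ( Y'
Y' → ( d
Y' → ε
Y → Y Y
L → d (
L → + -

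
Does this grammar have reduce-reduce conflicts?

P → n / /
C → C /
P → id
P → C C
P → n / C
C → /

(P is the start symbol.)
Yes — I7: [C → / .] vs [P → n / / .]; I10: [C → / .] vs [C → C / .]

A reduce-reduce conflict occurs when an LR(0) state has two complete items [A → α .] and [B → β .] — both call for a reduction, and with no lookahead the parser cannot choose between them.

Augment with P' → P and build the canonical LR(0) collection (I0 = CLOSURE({[P' → . P]}), then GOTO on every symbol after a dot until no new states appear). It has 12 states:
  I0: { [C → . /], [C → . C /], [P → . C C], [P → . id], [P → . n / /], [P → . n / C], [P' → . P] }  — shift
  I1: { [C → / .] }  — reduce
  I2: { [C → . /], [C → . C /], [C → C . /], [P → C . C] }  — shift
  I3: { [P' → P .] }  — accept
  I4: { [P → id .] }  — reduce
  I5: { [P → n . / /], [P → n . / C] }  — shift
  I6: { [C → . /], [C → . C /], [P → n / . /], [P → n / . C] }  — shift
  I7: { [C → / .], [P → n / / .] }  — 2 reduces
  I8: { [C → C . /], [P → n / C .] }  — shift, reduce
  I9: { [C → C / .] }  — reduce
  I10: { [C → / .], [C → C / .] }  — 2 reduces
  I11: { [C → C . /], [P → C C .] }  — shift, reduce

I7 contains complete items [C → / .], [P → n / / .] — reduce-reduce conflict.
I10 contains complete items [C → / .], [C → C / .] — reduce-reduce conflict.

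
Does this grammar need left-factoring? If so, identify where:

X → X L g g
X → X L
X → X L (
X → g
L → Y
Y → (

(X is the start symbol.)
Left-factoring is needed when two productions for the same non-terminal
share a common prefix on the right-hand side.

Productions for X:
  X → X L g g
  X → X L
  X → X L (
  X → g

Found common prefix 'X L' in productions for X

Answer: Yes, X has productions with common prefix 'X L'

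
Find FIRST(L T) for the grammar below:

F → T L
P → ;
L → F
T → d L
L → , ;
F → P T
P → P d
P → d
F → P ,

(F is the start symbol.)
{ ',', ';', 'd' }

FIRST sets of the non-terminals involved (from the grammar, by fixed-point iteration):
  FIRST(L) = { ',', ';', 'd' }

To compute FIRST(L T), process the symbols left to right:
Symbol L is a non-terminal. Add FIRST(L) \ {ε} = { ',', ';', 'd' }
L is not nullable (ε ∉ FIRST(L)), so stop here.
FIRST(L T) = { ',', ';', 'd' }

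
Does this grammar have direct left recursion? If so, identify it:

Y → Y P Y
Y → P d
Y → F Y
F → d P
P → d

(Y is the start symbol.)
Yes, Y is left-recursive

Direct left recursion occurs when N → N α for some non-terminal N (the right-hand side begins with the left-hand side itself).

Y → Y P Y: LEFT RECURSIVE (starts with Y)
Y → P d: starts with P
Y → F Y: starts with F
F → d P: starts with d
P → d: starts with d

The grammar has direct left recursion on: Y.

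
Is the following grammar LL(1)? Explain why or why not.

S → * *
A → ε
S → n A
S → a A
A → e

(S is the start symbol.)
Yes, the grammar is LL(1).

Relevant sets:
  FOLLOW(A) = { $ }

For S:
  PREDICT(S → '*' '*') = { '*' }
  PREDICT(S → n A) = { 'n' }
  PREDICT(S → a A) = { 'a' }
For A:
  PREDICT(A → ε) = { $ }
  PREDICT(A → e) = { 'e' }

All predict sets are disjoint. The grammar IS LL(1).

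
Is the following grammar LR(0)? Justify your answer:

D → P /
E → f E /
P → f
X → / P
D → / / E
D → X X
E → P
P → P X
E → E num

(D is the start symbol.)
No. Shift-reduce conflict between [X → / P .] and [X → . / P]

Augment with D' → D and build the canonical LR(0) collection (I0 = CLOSURE({[D' → . D]}), then GOTO on every symbol after a dot until no new states appear). It has 18 states:
  I0: { [D → . / / E], [D → . P /], [D → . X X], [D' → . D], [P → . P X], [P → . f], [X → . / P] }  — shift
  I1: { [D → / . / E], [P → . P X], [P → . f], [X → / . P] }  — shift
  I2: { [D' → D .] }  — accept
  I3: { [D → P . /], [P → P . X], [X → . / P] }  — shift
  I4: { [D → X . X], [X → . / P] }  — shift
  I5: { [P → f .] }  — reduce
  I6: { [P → . P X], [P → . f], [X → / . P] }  — shift
  I7: { [D → X X .] }  — reduce
  I8: { [P → P . X], [X → . / P], [X → / P .] }  — shift, reduce
  I9: { [P → P X .] }  — reduce
  I10: { [D → P / .], [P → . P X], [P → . f], [X → / . P] }  — shift, reduce
  I11: { [D → / / . E], [E → . E num], [E → . P], [E → . f E /], [P → . P X], [P → . f] }  — shift
  I12: { [D → / / E .], [E → E . num] }  — shift, reduce
  I13: { [E → P .], [P → P . X], [X → . / P] }  — shift, reduce
  I14: { [E → . E num], [E → . P], [E → . f E /], [E → f . E /], [P → . P X], [P → . f], [P → f .] }  — shift, reduce
  I15: { [E → E . num], [E → f E . /] }  — shift
  I16: { [E → f E / .] }  — reduce
  I17: { [E → E num .] }  — reduce

Conflict in state I8:
  Shift-reduce conflict between [X → / P .] and [X → . / P]
So the grammar is NOT LR(0).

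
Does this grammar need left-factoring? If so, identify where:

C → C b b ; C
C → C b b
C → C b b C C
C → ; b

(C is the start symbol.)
Left-factoring is needed when two productions for the same non-terminal
share a common prefix on the right-hand side.

Productions for C:
  C → C b b ; C
  C → C b b
  C → C b b C C
  C → ; b

Found common prefix 'C b b' in productions for C

Answer: Yes, C has productions with common prefix 'C b b'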